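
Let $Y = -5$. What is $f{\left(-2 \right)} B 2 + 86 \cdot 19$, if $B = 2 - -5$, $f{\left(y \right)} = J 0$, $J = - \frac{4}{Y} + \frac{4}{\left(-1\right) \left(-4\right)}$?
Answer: $1634$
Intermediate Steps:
$J = \frac{9}{5}$ ($J = - \frac{4}{-5} + \frac{4}{\left(-1\right) \left(-4\right)} = \left(-4\right) \left(- \frac{1}{5}\right) + \frac{4}{4} = \frac{4}{5} + 4 \cdot \frac{1}{4} = \frac{4}{5} + 1 = \frac{9}{5} \approx 1.8$)
$f{\left(y \right)} = 0$ ($f{\left(y \right)} = \frac{9}{5} \cdot 0 = 0$)
$B = 7$ ($B = 2 + 5 = 7$)
$f{\left(-2 \right)} B 2 + 86 \cdot 19 = 0 \cdot 7 \cdot 2 + 86 \cdot 19 = 0 \cdot 2 + 1634 = 0 + 1634 = 1634$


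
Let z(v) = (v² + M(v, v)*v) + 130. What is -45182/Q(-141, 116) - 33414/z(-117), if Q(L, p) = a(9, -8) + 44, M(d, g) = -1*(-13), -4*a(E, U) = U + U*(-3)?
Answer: -139246199/122980 ≈ -1132.3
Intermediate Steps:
a(E, U) = U/2 (a(E, U) = -(U + U*(-3))/4 = -(U - 3*U)/4 = -(-1)*U/2 = U/2)
M(d, g) = 13
Q(L, p) = 40 (Q(L, p) = (½)*(-8) + 44 = -4 + 44 = 40)
z(v) = 130 + v² + 13*v (z(v) = (v² + 13*v) + 130 = 130 + v² + 13*v)
-45182/Q(-141, 116) - 33414/z(-117) = -45182/40 - 33414/(130 + (-117)² + 13*(-117)) = -45182*1/40 - 33414/(130 + 13689 - 1521) = -22591/20 - 33414/12298 = -22591/20 - 33414*1/12298 = -22591/20 - 16707/6149 = -139246199/122980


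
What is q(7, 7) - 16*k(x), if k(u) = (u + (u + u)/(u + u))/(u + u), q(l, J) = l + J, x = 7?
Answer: 34/7 ≈ 4.8571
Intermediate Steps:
q(l, J) = J + l
k(u) = (1 + u)/(2*u) (k(u) = (u + (2*u)/((2*u)))/((2*u)) = (u + (2*u)*(1/(2*u)))*(1/(2*u)) = (u + 1)*(1/(2*u)) = (1 + u)*(1/(2*u)) = (1 + u)/(2*u))
q(7, 7) - 16*k(x) = (7 + 7) - 8*(1 + 7)/7 = 14 - 8*8/7 = 14 - 16*4/7 = 14 - 64/7 = 34/7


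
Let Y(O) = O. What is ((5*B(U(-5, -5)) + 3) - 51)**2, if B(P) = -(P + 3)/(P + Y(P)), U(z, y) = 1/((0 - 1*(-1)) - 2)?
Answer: 1849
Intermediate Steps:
U(z, y) = -1 (U(z, y) = 1/((0 + 1) - 2) = 1/(1 - 2) = 1/(-1) = -1)
B(P) = -(3 + P)/(2*P) (B(P) = -(P + 3)/(P + P) = -(3 + P)/(2*P))
((5*B(U(-5, -5)) + 3) - 51)**2 = ((5*((1/2)*(-3 - 1*(-1))/(-1)) + 3) - 51)**2 = ((5*((1/2)*(-1)*(-3 + 1)) + 3) - 51)**2 = ((5*((1/2)*(-1)*(-2)) + 3) - 51)**2 = ((5*1 + 3) - 51)**2 = ((5 + 3) - 51)**2 = (8 - 51)**2 = (-43)**2 = 1849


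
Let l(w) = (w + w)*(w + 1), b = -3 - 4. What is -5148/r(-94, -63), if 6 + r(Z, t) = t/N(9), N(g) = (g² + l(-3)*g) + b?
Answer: 4056/5 ≈ 811.20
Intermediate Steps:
b = -7
l(w) = 2*w*(1 + w) (l(w) = (2*w)*(1 + w) = 2*w*(1 + w))
N(g) = -7 + g² + 12*g (N(g) = (g² + (2*(-3)*(1 - 3))*g) - 7 = (g² + (2*(-3)*(-2))*g) - 7 = (g² + 12*g) - 7 = -7 + g² + 12*g)
r(Z, t) = -6 + t/182 (r(Z, t) = -6 + t/(-7 + 9² + 12*9) = -6 + t/(-7 + 81 + 108) = -6 + t/182)
-5148/r(-94, -63) = -5148/(-6 + (1/182)*(-63)) = -5148/(-6 - 9/26) = -5148/(-165/26) = -5148*(-26/165) = 4056/5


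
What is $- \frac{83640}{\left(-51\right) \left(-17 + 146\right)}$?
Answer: $\frac{1640}{129} \approx 12.713$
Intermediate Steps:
$- \frac{83640}{\left(-51\right) \left(-17 + 146\right)} = - \frac{83640}{\left(-51\right) 129} = - \frac{83640}{-6579} = \left(-83640\right) \left(- \frac{1}{6579}\right) = \frac{1640}{129}$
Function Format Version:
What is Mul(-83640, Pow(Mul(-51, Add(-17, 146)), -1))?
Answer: Rational(1640, 129) ≈ 12.713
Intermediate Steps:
Mul(-83640, Pow(Mul(-51, Add(-17, 146)), -1)) = Mul(-83640, Pow(Mul(-51, 129), -1)) = Mul(-83640, Pow(-6579, -1)) = Mul(-83640, Rational(-1, 6579)) = Rational(1640, 129)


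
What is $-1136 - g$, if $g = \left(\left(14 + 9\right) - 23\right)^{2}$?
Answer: $-1136$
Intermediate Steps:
$g = 0$ ($g = \left(23 - 23\right)^{2} = 0^{2} = 0$)
$-1136 - g = -1136 - 0 = -1136 + 0 = -1136$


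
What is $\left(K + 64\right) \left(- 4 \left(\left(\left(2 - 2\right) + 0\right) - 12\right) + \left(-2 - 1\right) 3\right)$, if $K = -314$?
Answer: $-9750$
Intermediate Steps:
$\left(K + 64\right) \left(- 4 \left(\left(\left(2 - 2\right) + 0\right) - 12\right) + \left(-2 - 1\right) 3\right) = \left(-314 + 64\right) \left(- 4 \left(\left(\left(2 - 2\right) + 0\right) - 12\right) + \left(-2 - 1\right) 3\right) = - 250 \left(- 4 \left(\left(0 + 0\right) - 12\right) - 9\right) = - 250 \left(- 4 \left(0 - 12\right) - 9\right) = - 250 \left(\left(-4\right) \left(-12\right) - 9\right) = - 250 \left(48 - 9\right) = \left(-250\right) 39 = -9750$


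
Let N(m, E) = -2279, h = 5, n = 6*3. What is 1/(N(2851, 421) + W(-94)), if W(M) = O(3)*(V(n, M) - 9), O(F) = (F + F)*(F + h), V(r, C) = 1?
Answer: -1/2663 ≈ -0.00037552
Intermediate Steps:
n = 18
O(F) = 2*F*(5 + F) (O(F) = (F + F)*(F + 5) = (2*F)*(5 + F) = 2*F*(5 + F))
W(M) = -384 (W(M) = (2*3*(5 + 3))*(1 - 9) = (2*3*8)*(-8) = 48*(-8) = -384)
1/(N(2851, 421) + W(-94)) = 1/(-2279 - 384) = 1/(-2663) = -1/2663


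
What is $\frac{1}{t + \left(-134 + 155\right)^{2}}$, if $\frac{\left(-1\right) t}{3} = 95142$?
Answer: $- \frac{1}{284985} \approx -3.509 \cdot 10^{-6}$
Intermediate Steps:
$t = -285426$ ($t = \left(-3\right) 95142 = -285426$)
$\frac{1}{t + \left(-134 + 155\right)^{2}} = \frac{1}{-285426 + \left(-134 + 155\right)^{2}} = \frac{1}{-285426 + 21^{2}} = \frac{1}{-285426 + 441} = \frac{1}{-284985} = - \frac{1}{284985}$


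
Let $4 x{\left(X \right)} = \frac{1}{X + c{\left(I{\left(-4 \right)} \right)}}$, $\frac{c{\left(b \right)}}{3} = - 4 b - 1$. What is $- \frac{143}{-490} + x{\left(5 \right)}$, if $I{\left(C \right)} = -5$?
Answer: $\frac{17977}{60760} \approx 0.29587$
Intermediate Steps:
$c{\left(b \right)} = -3 - 12 b$ ($c{\left(b \right)} = 3 \left(- 4 b - 1\right) = 3 \left(-1 - 4 b\right) = -3 - 12 b$)
$x{\left(X \right)} = \frac{1}{4 \left(57 + X\right)}$ ($x{\left(X \right)} = \frac{1}{4 \left(X - -57\right)} = \frac{1}{4 \left(X + \left(-3 + 60\right)\right)} = \frac{1}{4 \left(X + 57\right)} = \frac{1}{4 \left(57 + X\right)}$)
$- \frac{143}{-490} + x{\left(5 \right)} = - \frac{143}{-490} + \frac{1}{4 \left(57 + 5\right)} = \left(-143\right) \left(- \frac{1}{490}\right) + \frac{1}{4 \cdot 62} = \frac{143}{490} + \frac{1}{4} \cdot \frac{1}{62} = \frac{143}{490} + \frac{1}{248} = \frac{17977}{60760}$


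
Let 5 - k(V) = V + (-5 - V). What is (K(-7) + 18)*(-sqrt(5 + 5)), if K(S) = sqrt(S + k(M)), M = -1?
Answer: sqrt(10)*(-18 - sqrt(3)) ≈ -62.398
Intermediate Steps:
k(V) = 10 (k(V) = 5 - (V + (-5 - V)) = 5 - 1*(-5) = 5 + 5 = 10)
K(S) = sqrt(10 + S) (K(S) = sqrt(S + 10) = sqrt(10 + S))
(K(-7) + 18)*(-sqrt(5 + 5)) = (sqrt(10 - 7) + 18)*(-sqrt(5 + 5)) = (sqrt(3) + 18)*(-sqrt(10)) = (18 + sqrt(3))*(-sqrt(10)) = -sqrt(10)*(18 + sqrt(3))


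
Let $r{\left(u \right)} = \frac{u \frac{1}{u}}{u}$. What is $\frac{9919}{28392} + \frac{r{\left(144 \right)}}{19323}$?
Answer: $\frac{12637255}{36172656} \approx 0.34936$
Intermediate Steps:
$r{\left(u \right)} = \frac{1}{u}$ ($r{\left(u \right)} = 1 \frac{1}{u} = \frac{1}{u}$)
$\frac{9919}{28392} + \frac{r{\left(144 \right)}}{19323} = \frac{9919}{28392} + \frac{1}{144 \cdot 19323} = 9919 \cdot \frac{1}{28392} + \frac{1}{144} \cdot \frac{1}{19323} = \frac{109}{312} + \frac{1}{2782512} = \frac{12637255}{36172656}$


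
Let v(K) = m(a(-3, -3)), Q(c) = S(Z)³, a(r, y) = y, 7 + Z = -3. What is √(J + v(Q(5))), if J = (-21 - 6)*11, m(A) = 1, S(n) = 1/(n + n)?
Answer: 2*I*√74 ≈ 17.205*I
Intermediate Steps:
Z = -10 (Z = -7 - 3 = -10)
S(n) = 1/(2*n)
Q(c) = -1/8000 (Q(c) = ((½)/(-10))³ = ((½)*(-⅒))³ = (-1/20)³ = -1/8000)
v(K) = 1
J = -297 (J = -27*11 = -297)
√(J + v(Q(5))) = √(-297 + 1) = √(-296) = 2*I*√74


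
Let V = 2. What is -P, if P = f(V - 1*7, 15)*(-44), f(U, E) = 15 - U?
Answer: 880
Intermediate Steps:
P = -880 (P = (15 - (2 - 1*7))*(-44) = (15 - (2 - 7))*(-44) = (15 - 1*(-5))*(-44) = (15 + 5)*(-44) = 20*(-44) = -880)
-P = -1*(-880) = 880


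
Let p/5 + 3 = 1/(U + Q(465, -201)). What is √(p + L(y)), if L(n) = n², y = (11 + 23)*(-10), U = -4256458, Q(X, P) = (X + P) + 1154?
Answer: 3*√145326990272407/106376 ≈ 339.98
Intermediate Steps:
Q(X, P) = 1154 + P + X (Q(X, P) = (P + X) + 1154 = 1154 + P + X)
y = -340 (y = 34*(-10) = -340)
p = -12765121/851008 (p = -15 + 5/(-4256458 + (1154 - 201 + 465)) = -15 + 5/(-4256458 + 1418) = -15 + 5/(-4255040) = -15 + 5*(-1/4255040) = -15 - 1/851008 = -12765121/851008 ≈ -15.000)
√(p + L(y)) = √(-12765121/851008 + (-340)²) = √(-12765121/851008 + 115600) = √(98363759679/851008) = 3*√145326990272407/106376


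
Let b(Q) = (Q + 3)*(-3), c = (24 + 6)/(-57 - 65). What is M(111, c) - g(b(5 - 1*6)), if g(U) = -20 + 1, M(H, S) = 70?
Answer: 89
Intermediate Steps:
c = -15/61 (c = 30/(-122) = 30*(-1/122) = -15/61 ≈ -0.24590)
b(Q) = -9 - 3*Q (b(Q) = (3 + Q)*(-3) = -9 - 3*Q)
g(U) = -19
M(111, c) - g(b(5 - 1*6)) = 70 - 1*(-19) = 70 + 19 = 89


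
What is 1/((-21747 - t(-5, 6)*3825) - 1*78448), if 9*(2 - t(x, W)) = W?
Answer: -1/105295 ≈ -9.4971e-6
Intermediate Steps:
t(x, W) = 2 - W/9
1/((-21747 - t(-5, 6)*3825) - 1*78448) = 1/((-21747 - (2 - ⅑*6)*3825) - 1*78448) = 1/((-21747 - (2 - ⅔)*3825) - 78448) = 1/((-21747 - 4*3825/3) - 78448) = 1/((-21747 - 1*5100) - 78448) = 1/((-21747 - 5100) - 78448) = 1/(-26847 - 78448) = 1/(-105295) = -1/105295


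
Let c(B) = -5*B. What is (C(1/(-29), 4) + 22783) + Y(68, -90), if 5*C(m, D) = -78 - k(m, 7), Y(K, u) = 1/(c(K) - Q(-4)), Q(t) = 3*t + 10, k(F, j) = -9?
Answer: 38479943/1690 ≈ 22769.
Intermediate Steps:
Q(t) = 10 + 3*t
Y(K, u) = 1/(2 - 5*K) (Y(K, u) = 1/(-5*K - (10 + 3*(-4))) = 1/(-5*K - (10 - 12)) = 1/(-5*K - 1*(-2)) = 1/(-5*K + 2) = 1/(2 - 5*K))
C(m, D) = -69/5 (C(m, D) = (-78 - 1*(-9))/5 = (-78 + 9)/5 = (1/5)*(-69) = -69/5)
(C(1/(-29), 4) + 22783) + Y(68, -90) = (-69/5 + 22783) - 1/(-2 + 5*68) = 113846/5 - 1/(-2 + 340) = 113846/5 - 1/338 = 38479943/1690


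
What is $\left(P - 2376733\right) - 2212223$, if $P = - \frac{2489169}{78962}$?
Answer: $- \frac{362355632841}{78962} \approx -4.589 \cdot 10^{6}$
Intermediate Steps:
$P = - \frac{2489169}{78962}$ ($P = \left(-2489169\right) \frac{1}{78962} = - \frac{2489169}{78962} \approx -31.524$)
$\left(P - 2376733\right) - 2212223 = \left(- \frac{2489169}{78962} - 2376733\right) - 2212223 = - \frac{187674080315}{78962} - 2212223 = - \frac{362355632841}{78962}$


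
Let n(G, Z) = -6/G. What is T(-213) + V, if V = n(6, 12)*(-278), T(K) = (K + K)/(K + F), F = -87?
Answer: 13971/50 ≈ 279.42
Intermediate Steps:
T(K) = 2*K/(-87 + K) (T(K) = (K + K)/(K - 87) = (2*K)/(-87 + K) = 2*K/(-87 + K))
V = 278 (V = -6/6*(-278) = -6*1/6*(-278) = -1*(-278) = 278)
T(-213) + V = 2*(-213)/(-87 - 213) + 278 = 2*(-213)/(-300) + 278 = 2*(-213)*(-1/300) + 278 = 71/50 + 278 = 13971/50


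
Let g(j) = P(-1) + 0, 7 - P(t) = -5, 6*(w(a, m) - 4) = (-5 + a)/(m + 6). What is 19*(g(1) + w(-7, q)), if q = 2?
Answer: 1197/4 ≈ 299.25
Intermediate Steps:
w(a, m) = 4 + (-5 + a)/(6*(6 + m)) (w(a, m) = 4 + ((-5 + a)/(m + 6))/6 = 4 + ((-5 + a)/(6 + m))/6 = 4 + (-5 + a)/(6*(6 + m)))
P(t) = 12 (P(t) = 7 - 1*(-5) = 7 + 5 = 12)
g(j) = 12 (g(j) = 12 + 0 = 12)
19*(g(1) + w(-7, q)) = 19*(12 + (139 - 7 + 24*2)/(6*(6 + 2))) = 19*(12 + (⅙)*(139 - 7 + 48)/8) = 19*(12 + (⅙)*(⅛)*180) = 19*(12 + 15/4) = 19*(63/4) = 1197/4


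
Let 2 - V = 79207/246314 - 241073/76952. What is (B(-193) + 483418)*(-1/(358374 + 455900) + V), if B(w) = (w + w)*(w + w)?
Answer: 5870086933803864828139/1929254800580284 ≈ 3.0427e+6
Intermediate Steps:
V = 45596613857/9477177464 (V = 2 - (79207/246314 - 241073/76952) = 2 - 1*(-26642258929/9477177464) = 2 + 26642258929/9477177464 = 45596613857/9477177464 ≈ 4.8112)
B(w) = 4*w² (B(w) = (2*w)*(2*w) = 4*w²)
(B(-193) + 483418)*(-1/(358374 + 455900) + V) = (4*(-193)² + 483418)*(-1/(358374 + 455900) + 45596613857/9477177464) = (4*37249 + 483418)*(-1/814274 + 45596613857/9477177464) = (148996 + 483418)*(-1*1/814274 + 45596613857/9477177464) = 632414*(-1/814274 + 45596613857/9477177464) = 632414*(18564063837308677/3858509601160568) = 5870086933803864828139/1929254800580284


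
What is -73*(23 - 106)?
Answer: 6059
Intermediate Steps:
-73*(23 - 106) = -73*(-83) = 6059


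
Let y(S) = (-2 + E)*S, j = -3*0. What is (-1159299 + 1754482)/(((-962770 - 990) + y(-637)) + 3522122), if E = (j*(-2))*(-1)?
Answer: 595183/2559636 ≈ 0.23253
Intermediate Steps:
j = 0
E = 0 (E = (0*(-2))*(-1) = 0*(-1) = 0)
y(S) = -2*S (y(S) = (-2 + 0)*S = -2*S)
(-1159299 + 1754482)/(((-962770 - 990) + y(-637)) + 3522122) = (-1159299 + 1754482)/(((-962770 - 990) - 2*(-637)) + 3522122) = 595183/((-963760 + 1274) + 3522122) = 595183/(-962486 + 3522122) = 595183/2559636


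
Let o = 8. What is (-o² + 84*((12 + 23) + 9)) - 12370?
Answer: -8738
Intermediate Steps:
(-o² + 84*((12 + 23) + 9)) - 12370 = (-1*8² + 84*((12 + 23) + 9)) - 12370 = (-1*64 + 84*(35 + 9)) - 12370 = (-64 + 84*44) - 12370 = (-64 + 3696) - 12370 = 3632 - 12370 = -8738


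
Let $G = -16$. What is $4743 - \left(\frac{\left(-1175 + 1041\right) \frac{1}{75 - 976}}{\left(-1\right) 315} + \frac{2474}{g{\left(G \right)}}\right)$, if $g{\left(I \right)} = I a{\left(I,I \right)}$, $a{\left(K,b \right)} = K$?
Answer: $\frac{171954159757}{36328320} \approx 4733.3$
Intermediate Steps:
$g{\left(I \right)} = I^{2}$ ($g{\left(I \right)} = I I = I^{2}$)
$4743 - \left(\frac{\left(-1175 + 1041\right) \frac{1}{75 - 976}}{\left(-1\right) 315} + \frac{2474}{g{\left(G \right)}}\right) = 4743 - \left(\frac{\left(-1175 + 1041\right) \frac{1}{75 - 976}}{\left(-1\right) 315} + \frac{2474}{\left(-16\right)^{2}}\right) = 4743 - \left(\frac{\left(-134\right) \frac{1}{-901}}{-315} + \frac{2474}{256}\right) = 4743 - \left(\left(-134\right) \left(- \frac{1}{901}\right) \left(- \frac{1}{315}\right) + 2474 \cdot \frac{1}{256}\right) = 4743 - \left(\frac{134}{901} \left(- \frac{1}{315}\right) + \frac{1237}{128}\right) = 4743 - \left(- \frac{134}{283815} + \frac{1237}{128}\right) = 4743 - \frac{351062003}{36328320} = \frac{171954159757}{36328320}$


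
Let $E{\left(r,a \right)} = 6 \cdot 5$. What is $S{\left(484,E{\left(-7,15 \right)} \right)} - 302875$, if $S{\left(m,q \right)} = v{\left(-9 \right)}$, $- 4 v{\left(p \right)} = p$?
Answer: $- \frac{1211491}{4} \approx -3.0287 \cdot 10^{5}$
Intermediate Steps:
$v{\left(p \right)} = - \frac{p}{4}$
$E{\left(r,a \right)} = 30$
$S{\left(m,q \right)} = \frac{9}{4}$ ($S{\left(m,q \right)} = \left(- \frac{1}{4}\right) \left(-9\right) = \frac{9}{4}$)
$S{\left(484,E{\left(-7,15 \right)} \right)} - 302875 = \frac{9}{4} - 302875 = - \frac{1211491}{4}$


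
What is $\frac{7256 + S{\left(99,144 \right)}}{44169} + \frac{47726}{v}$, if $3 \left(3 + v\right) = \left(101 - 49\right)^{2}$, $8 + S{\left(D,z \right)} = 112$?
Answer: $\frac{129466618}{2429295} \approx 53.294$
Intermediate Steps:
$S{\left(D,z \right)} = 104$ ($S{\left(D,z \right)} = -8 + 112 = 104$)
$v = \frac{2695}{3}$ ($v = -3 + \frac{\left(101 - 49\right)^{2}}{3} = -3 + \frac{52^{2}}{3} = -3 + \frac{1}{3} \cdot 2704 = -3 + \frac{2704}{3} = \frac{2695}{3} \approx 898.33$)
$\frac{7256 + S{\left(99,144 \right)}}{44169} + \frac{47726}{v} = \frac{7256 + 104}{44169} + \frac{47726}{\frac{2695}{3}} = 7360 \cdot \frac{1}{44169} + 47726 \cdot \frac{3}{2695} = \frac{7360}{44169} + \frac{2922}{55} = \frac{129466618}{2429295}$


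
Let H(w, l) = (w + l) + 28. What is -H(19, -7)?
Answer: -40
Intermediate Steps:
H(w, l) = 28 + l + w (H(w, l) = (l + w) + 28 = 28 + l + w)
-H(19, -7) = -(28 - 7 + 19) = -1*40 = -40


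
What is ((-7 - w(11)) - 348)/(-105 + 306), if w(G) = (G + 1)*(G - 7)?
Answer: -403/201 ≈ -2.0050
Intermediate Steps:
w(G) = (1 + G)*(-7 + G)
((-7 - w(11)) - 348)/(-105 + 306) = ((-7 - (-7 + 11**2 - 6*11)) - 348)/(-105 + 306) = ((-7 - (-7 + 121 - 66)) - 348)/201 = ((-7 - 1*48) - 348)*(1/201) = ((-7 - 48) - 348)*(1/201) = (-55 - 348)*(1/201) = -403*1/201 = -403/201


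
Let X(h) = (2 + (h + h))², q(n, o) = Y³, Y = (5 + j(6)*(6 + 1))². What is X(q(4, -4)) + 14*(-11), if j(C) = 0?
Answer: 976687350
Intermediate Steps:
Y = 25 (Y = (5 + 0*(6 + 1))² = (5 + 0*7)² = (5 + 0)² = 5² = 25)
q(n, o) = 15625 (q(n, o) = 25³ = 15625)
X(h) = (2 + 2*h)²
X(q(4, -4)) + 14*(-11) = 4*(1 + 15625)² + 14*(-11) = 4*15626² - 154 = 4*244171876 - 154 = 976687504 - 154 = 976687350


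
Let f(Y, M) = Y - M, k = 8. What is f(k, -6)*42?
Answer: 588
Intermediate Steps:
f(k, -6)*42 = (8 - 1*(-6))*42 = (8 + 6)*42 = 14*42 = 588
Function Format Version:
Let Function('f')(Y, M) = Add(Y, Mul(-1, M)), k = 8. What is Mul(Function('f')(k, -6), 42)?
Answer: 588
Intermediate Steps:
Mul(Function('f')(k, -6), 42) = Mul(Add(8, Mul(-1, -6)), 42) = Mul(Add(8, 6), 42) = Mul(14, 42) = 588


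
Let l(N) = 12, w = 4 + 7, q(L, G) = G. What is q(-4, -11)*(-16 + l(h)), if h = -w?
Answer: 44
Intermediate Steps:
w = 11
h = -11 (h = -1*11 = -11)
q(-4, -11)*(-16 + l(h)) = -11*(-16 + 12) = -11*(-4) = 44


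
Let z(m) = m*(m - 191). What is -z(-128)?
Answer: -40832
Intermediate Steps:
z(m) = m*(-191 + m)
-z(-128) = -(-128)*(-191 - 128) = -(-128)*(-319) = -1*40832 = -40832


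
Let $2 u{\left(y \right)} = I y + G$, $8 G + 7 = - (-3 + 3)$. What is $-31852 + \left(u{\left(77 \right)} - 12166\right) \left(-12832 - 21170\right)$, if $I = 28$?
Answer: $\frac{3015977599}{8} \approx 3.77 \cdot 10^{8}$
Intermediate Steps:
$G = - \frac{7}{8}$ ($G = - \frac{7}{8} + \frac{\left(-1\right) \left(-3 + 3\right)}{8} = - \frac{7}{8} + \frac{\left(-1\right) 0}{8} = - \frac{7}{8} + \frac{1}{8} \cdot 0 = - \frac{7}{8} + 0 = - \frac{7}{8} \approx -0.875$)
$u{\left(y \right)} = - \frac{7}{16} + 14 y$ ($u{\left(y \right)} = \frac{28 y - \frac{7}{8}}{2} = \frac{- \frac{7}{8} + 28 y}{2} = - \frac{7}{16} + 14 y$)
$-31852 + \left(u{\left(77 \right)} - 12166\right) \left(-12832 - 21170\right) = -31852 + \left(\left(- \frac{7}{16} + 14 \cdot 77\right) - 12166\right) \left(-12832 - 21170\right) = -31852 + \left(\left(- \frac{7}{16} + 1078\right) - 12166\right) \left(-34002\right) = -31852 + \left(\frac{17241}{16} - 12166\right) \left(-34002\right) = -31852 - - \frac{3016232415}{8} = -31852 + \frac{3016232415}{8} = \frac{3015977599}{8}$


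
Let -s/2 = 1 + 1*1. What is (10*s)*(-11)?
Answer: 440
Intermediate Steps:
s = -4 (s = -2*(1 + 1*1) = -2*(1 + 1) = -2*2 = -4)
(10*s)*(-11) = (10*(-4))*(-11) = -40*(-11) = 440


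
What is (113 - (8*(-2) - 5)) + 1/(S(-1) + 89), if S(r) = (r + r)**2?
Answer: 12463/93 ≈ 134.01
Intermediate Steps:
S(r) = 4*r**2 (S(r) = (2*r)**2 = 4*r**2)
(113 - (8*(-2) - 5)) + 1/(S(-1) + 89) = (113 - (8*(-2) - 5)) + 1/(4*(-1)**2 + 89) = (113 - (-16 - 5)) + 1/(4*1 + 89) = (113 - 1*(-21)) + 1/(4 + 89) = (113 + 21) + 1/93 = 134 + 1/93 = 12463/93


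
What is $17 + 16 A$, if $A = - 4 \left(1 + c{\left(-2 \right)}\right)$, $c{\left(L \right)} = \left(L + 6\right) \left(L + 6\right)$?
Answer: $-1071$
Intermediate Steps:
$c{\left(L \right)} = \left(6 + L\right)^{2}$ ($c{\left(L \right)} = \left(6 + L\right) \left(6 + L\right) = \left(6 + L\right)^{2}$)
$A = -68$ ($A = - 4 \left(1 + \left(6 - 2\right)^{2}\right) = - 4 \left(1 + 4^{2}\right) = - 4 \left(1 + 16\right) = \left(-4\right) 17 = -68$)
$17 + 16 A = 17 + 16 \left(-68\right) = 17 - 1088 = -1071$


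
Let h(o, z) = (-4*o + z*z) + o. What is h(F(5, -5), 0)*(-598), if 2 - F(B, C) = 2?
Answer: 0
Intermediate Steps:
F(B, C) = 0 (F(B, C) = 2 - 1*2 = 2 - 2 = 0)
h(o, z) = z² - 3*o (h(o, z) = (-4*o + z²) + o = (z² - 4*o) + o = z² - 3*o)
h(F(5, -5), 0)*(-598) = (0² - 3*0)*(-598) = (0 + 0)*(-598) = 0*(-598) = 0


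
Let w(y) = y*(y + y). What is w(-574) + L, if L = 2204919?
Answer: 2863871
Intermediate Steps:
w(y) = 2*y² (w(y) = y*(2*y) = 2*y²)
w(-574) + L = 2*(-574)² + 2204919 = 2*329476 + 2204919 = 658952 + 2204919 = 2863871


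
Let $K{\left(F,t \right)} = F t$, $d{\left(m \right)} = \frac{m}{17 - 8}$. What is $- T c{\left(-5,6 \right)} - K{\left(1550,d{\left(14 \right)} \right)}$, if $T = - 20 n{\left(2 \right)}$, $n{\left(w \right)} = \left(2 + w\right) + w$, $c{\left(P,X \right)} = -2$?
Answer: $- \frac{23860}{9} \approx -2651.1$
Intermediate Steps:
$d{\left(m \right)} = \frac{m}{9}$
$n{\left(w \right)} = 2 + 2 w$
$T = -120$ ($T = - 20 \left(2 + 2 \cdot 2\right) = - 20 \left(2 + 4\right) = \left(-20\right) 6 = -120$)
$- T c{\left(-5,6 \right)} - K{\left(1550,d{\left(14 \right)} \right)} = \left(-1\right) \left(-120\right) \left(-2\right) - 1550 \cdot \frac{1}{9} \cdot 14 = 120 \left(-2\right) - 1550 \cdot \frac{14}{9} = -240 - \frac{21700}{9} = - \frac{23860}{9}$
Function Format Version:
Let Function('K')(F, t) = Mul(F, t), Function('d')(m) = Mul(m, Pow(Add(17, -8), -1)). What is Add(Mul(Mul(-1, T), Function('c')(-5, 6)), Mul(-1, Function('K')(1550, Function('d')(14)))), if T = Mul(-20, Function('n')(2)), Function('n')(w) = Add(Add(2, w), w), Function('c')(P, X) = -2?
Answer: Rational(-23860, 9) ≈ -2651.1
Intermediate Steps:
Function('d')(m) = Mul(Rational(1, 9), m) (Function('d')(m) = Mul(m, Pow(9, -1)) = Mul(m, Rational(1, 9)) = Mul(Rational(1, 9), m))
Function('n')(w) = Add(2, Mul(2, w))
T = -120 (T = Mul(-20, Add(2, Mul(2, 2))) = Mul(-20, Add(2, 4)) = Mul(-20, 6) = -120)
Add(Mul(Mul(-1, T), Function('c')(-5, 6)), Mul(-1, Function('K')(1550, Function('d')(14)))) = Add(Mul(Mul(-1, -120), -2), Mul(-1, Mul(1550, Mul(Rational(1, 9), 14)))) = Add(Mul(120, -2), Mul(-1, Mul(1550, Rational(14, 9)))) = Add(-240, Mul(-1, Rational(21700, 9))) = Add(-240, Rational(-21700, 9)) = Rational(-23860, 9)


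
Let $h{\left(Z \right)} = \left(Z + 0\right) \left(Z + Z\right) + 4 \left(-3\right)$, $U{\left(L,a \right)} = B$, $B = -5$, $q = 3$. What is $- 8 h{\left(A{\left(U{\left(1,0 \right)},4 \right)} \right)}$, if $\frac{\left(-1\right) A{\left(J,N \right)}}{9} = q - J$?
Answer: $-82848$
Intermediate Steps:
$U{\left(L,a \right)} = -5$
$A{\left(J,N \right)} = -27 + 9 J$ ($A{\left(J,N \right)} = - 9 \left(3 - J\right) = -27 + 9 J$)
$h{\left(Z \right)} = -12 + 2 Z^{2}$ ($h{\left(Z \right)} = Z 2 Z - 12 = 2 Z^{2} - 12 = -12 + 2 Z^{2}$)
$- 8 h{\left(A{\left(U{\left(1,0 \right)},4 \right)} \right)} = - 8 \left(-12 + 2 \left(-27 + 9 \left(-5\right)\right)^{2}\right) = - 8 \left(-12 + 2 \left(-27 - 45\right)^{2}\right) = - 8 \left(-12 + 2 \left(-72\right)^{2}\right) = - 8 \left(-12 + 2 \cdot 5184\right) = - 8 \left(-12 + 10368\right) = \left(-8\right) 10356 = -82848$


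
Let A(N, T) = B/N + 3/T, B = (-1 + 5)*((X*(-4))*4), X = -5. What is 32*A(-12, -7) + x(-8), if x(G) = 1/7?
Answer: -18205/21 ≈ -866.90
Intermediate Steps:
x(G) = ⅐
B = 320 (B = (-1 + 5)*(-5*(-4)*4) = 4*(20*4) = 4*80 = 320)
A(N, T) = 3/T + 320/N (A(N, T) = 320/N + 3/T = 3/T + 320/N)
32*A(-12, -7) + x(-8) = 32*(3/(-7) + 320/(-12)) + ⅐ = 32*(3*(-⅐) + 320*(-1/12)) + ⅐ = 32*(-3/7 - 80/3) + ⅐ = 32*(-569/21) + ⅐ = -18208/21 + ⅐ = -18205/21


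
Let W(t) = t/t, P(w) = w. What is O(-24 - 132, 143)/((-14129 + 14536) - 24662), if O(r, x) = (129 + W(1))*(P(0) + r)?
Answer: 1352/1617 ≈ 0.83612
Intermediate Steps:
W(t) = 1
O(r, x) = 130*r (O(r, x) = (129 + 1)*(0 + r) = 130*r)
O(-24 - 132, 143)/((-14129 + 14536) - 24662) = (130*(-24 - 132))/((-14129 + 14536) - 24662) = (130*(-156))/(407 - 24662) = -20280/(-24255) = -20280*(-1/24255) = 1352/1617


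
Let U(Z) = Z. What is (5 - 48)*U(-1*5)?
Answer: 215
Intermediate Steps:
(5 - 48)*U(-1*5) = (5 - 48)*(-1*5) = -43*(-5) = 215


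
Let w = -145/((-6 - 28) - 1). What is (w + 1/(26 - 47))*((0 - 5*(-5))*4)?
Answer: 8600/21 ≈ 409.52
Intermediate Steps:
w = 29/7 (w = -145/(-34 - 1) = -145/(-35) = -145*(-1/35) = 29/7 ≈ 4.1429)
(w + 1/(26 - 47))*((0 - 5*(-5))*4) = (29/7 + 1/(26 - 47))*((0 - 5*(-5))*4) = (29/7 + 1/(-21))*((0 + 25)*4) = (29/7 - 1/21)*(25*4) = (86/21)*100 = 8600/21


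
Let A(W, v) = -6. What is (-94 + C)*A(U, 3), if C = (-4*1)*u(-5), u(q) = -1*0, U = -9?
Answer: 564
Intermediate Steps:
u(q) = 0
C = 0 (C = -4*1*0 = -4*0 = 0)
(-94 + C)*A(U, 3) = (-94 + 0)*(-6) = -94*(-6) = 564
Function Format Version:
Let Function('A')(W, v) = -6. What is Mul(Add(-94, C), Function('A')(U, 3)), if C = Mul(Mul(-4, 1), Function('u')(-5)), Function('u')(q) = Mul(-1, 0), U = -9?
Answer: 564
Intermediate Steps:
Function('u')(q) = 0
C = 0 (C = Mul(Mul(-4, 1), 0) = Mul(-4, 0) = 0)
Mul(Add(-94, C), Function('A')(U, 3)) = Mul(Add(-94, 0), -6) = Mul(-94, -6) = 564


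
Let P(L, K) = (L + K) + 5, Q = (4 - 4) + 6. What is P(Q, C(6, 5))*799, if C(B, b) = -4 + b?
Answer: 9588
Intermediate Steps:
Q = 6 (Q = 0 + 6 = 6)
P(L, K) = 5 + K + L (P(L, K) = (K + L) + 5 = 5 + K + L)
P(Q, C(6, 5))*799 = (5 + (-4 + 5) + 6)*799 = (5 + 1 + 6)*799 = 12*799 = 9588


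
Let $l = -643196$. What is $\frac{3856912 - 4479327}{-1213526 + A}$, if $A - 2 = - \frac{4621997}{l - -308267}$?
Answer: $\frac{208464833535}{406439757799} \approx 0.5129$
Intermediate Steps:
$A = \frac{5291855}{334929}$ ($A = 2 - \frac{4621997}{-643196 - -308267} = 2 - \frac{4621997}{-643196 + 308267} = 2 - \frac{4621997}{-334929} = 2 - - \frac{4621997}{334929} = 2 + \frac{4621997}{334929} = \frac{5291855}{334929} \approx 15.8$)
$\frac{3856912 - 4479327}{-1213526 + A} = \frac{3856912 - 4479327}{-1213526 + \frac{5291855}{334929}} = - \frac{622415}{- \frac{406439757799}{334929}} = \left(-622415\right) \left(- \frac{334929}{406439757799}\right) = \frac{208464833535}{406439757799}$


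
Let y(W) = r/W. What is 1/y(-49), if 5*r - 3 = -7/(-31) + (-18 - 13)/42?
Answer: -318990/3239 ≈ -98.484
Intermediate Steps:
r = 3239/6510 (r = ⅗ + (-7/(-31) + (-18 - 13)/42)/5 = ⅗ + (-7*(-1/31) - 31*1/42)/5 = ⅗ + (7/31 - 31/42)/5 = ⅗ + (⅕)*(-667/1302) = ⅗ - 667/6510 = 3239/6510 ≈ 0.49754)
y(W) = 3239/(6510*W)
1/y(-49) = 1/((3239/6510)/(-49)) = 1/((3239/6510)*(-1/49)) = 1/(-3239/318990) = -318990/3239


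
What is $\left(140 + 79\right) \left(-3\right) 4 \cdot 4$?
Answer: $-10512$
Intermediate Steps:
$\left(140 + 79\right) \left(-3\right) 4 \cdot 4 = 219 \left(\left(-12\right) 4\right) = 219 \left(-48\right) = -10512$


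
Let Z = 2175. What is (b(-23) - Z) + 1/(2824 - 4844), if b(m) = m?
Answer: -4439961/2020 ≈ -2198.0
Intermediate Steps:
(b(-23) - Z) + 1/(2824 - 4844) = (-23 - 1*2175) + 1/(2824 - 4844) = (-23 - 2175) + 1/(-2020) = -2198 - 1/2020 = -4439961/2020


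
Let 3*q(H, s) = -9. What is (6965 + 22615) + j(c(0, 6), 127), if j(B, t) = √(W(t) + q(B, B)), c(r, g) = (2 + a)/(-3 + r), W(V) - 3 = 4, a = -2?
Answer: 29582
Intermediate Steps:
W(V) = 7 (W(V) = 3 + 4 = 7)
q(H, s) = -3 (q(H, s) = (⅓)*(-9) = -3)
c(r, g) = 0 (c(r, g) = (2 - 2)/(-3 + r) = 0/(-3 + r) = 0)
j(B, t) = 2 (j(B, t) = √(7 - 3) = √4 = 2)
(6965 + 22615) + j(c(0, 6), 127) = (6965 + 22615) + 2 = 29580 + 2 = 29582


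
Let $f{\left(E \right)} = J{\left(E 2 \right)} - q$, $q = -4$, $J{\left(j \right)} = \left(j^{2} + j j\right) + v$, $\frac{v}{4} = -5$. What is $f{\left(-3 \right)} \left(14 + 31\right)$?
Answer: $2520$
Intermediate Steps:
$v = -20$ ($v = 4 \left(-5\right) = -20$)
$J{\left(j \right)} = -20 + 2 j^{2}$ ($J{\left(j \right)} = \left(j^{2} + j j\right) - 20 = \left(j^{2} + j^{2}\right) - 20 = 2 j^{2} - 20 = -20 + 2 j^{2}$)
$f{\left(E \right)} = -16 + 8 E^{2}$ ($f{\left(E \right)} = \left(-20 + 2 \left(E 2\right)^{2}\right) - -4 = \left(-20 + 2 \left(2 E\right)^{2}\right) + 4 = \left(-20 + 2 \cdot 4 E^{2}\right) + 4 = \left(-20 + 8 E^{2}\right) + 4 = -16 + 8 E^{2}$)
$f{\left(-3 \right)} \left(14 + 31\right) = \left(-16 + 8 \left(-3\right)^{2}\right) \left(14 + 31\right) = \left(-16 + 8 \cdot 9\right) 45 = \left(-16 + 72\right) 45 = 56 \cdot 45 = 2520$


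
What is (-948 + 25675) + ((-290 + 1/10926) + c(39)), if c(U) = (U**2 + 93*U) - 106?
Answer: 322087555/10926 ≈ 29479.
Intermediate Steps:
c(U) = -106 + U**2 + 93*U
(-948 + 25675) + ((-290 + 1/10926) + c(39)) = (-948 + 25675) + ((-290 + 1/10926) + (-106 + 39**2 + 93*39)) = 24727 + ((-290 + 1/10926) + (-106 + 1521 + 3627)) = 24727 + (-3168539/10926 + 5042) = 24727 + 51920353/10926 = 322087555/10926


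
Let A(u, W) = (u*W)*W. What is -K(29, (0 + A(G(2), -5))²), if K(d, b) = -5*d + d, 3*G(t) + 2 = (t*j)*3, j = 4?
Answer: 116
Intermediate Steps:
G(t) = -⅔ + 4*t (G(t) = -⅔ + ((t*4)*3)/3 = -⅔ + ((4*t)*3)/3 = -⅔ + (12*t)/3 = -⅔ + 4*t)
A(u, W) = u*W² (A(u, W) = (W*u)*W = u*W²)
K(d, b) = -4*d
-K(29, (0 + A(G(2), -5))²) = -(-4)*29 = -1*(-116) = 116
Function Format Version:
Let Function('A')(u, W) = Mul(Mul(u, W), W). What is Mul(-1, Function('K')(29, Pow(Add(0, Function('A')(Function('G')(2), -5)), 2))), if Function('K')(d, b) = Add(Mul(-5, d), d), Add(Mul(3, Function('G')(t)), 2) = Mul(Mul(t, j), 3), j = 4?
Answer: 116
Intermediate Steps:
Function('G')(t) = Add(Rational(-2, 3), Mul(4, t)) (Function('G')(t) = Add(Rational(-2, 3), Mul(Rational(1, 3), Mul(Mul(t, 4), 3))) = Add(Rational(-2, 3), Mul(Rational(1, 3), Mul(Mul(4, t), 3))) = Add(Rational(-2, 3), Mul(Rational(1, 3), Mul(12, t))) = Add(Rational(-2, 3), Mul(4, t)))
Function('A')(u, W) = Mul(u, Pow(W, 2)) (Function('A')(u, W) = Mul(Mul(W, u), W) = Mul(u, Pow(W, 2)))
Function('K')(d, b) = Mul(-4, d)
Mul(-1, Function('K')(29, Pow(Add(0, Function('A')(Function('G')(2), -5)), 2))) = Mul(-1, Mul(-4, 29)) = Mul(-1, -116) = 116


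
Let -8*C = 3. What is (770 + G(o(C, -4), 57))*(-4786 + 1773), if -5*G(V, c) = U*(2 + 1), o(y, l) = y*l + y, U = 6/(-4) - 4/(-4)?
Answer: -23209139/10 ≈ -2.3209e+6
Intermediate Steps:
C = -3/8 (C = -⅛*3 = -3/8 ≈ -0.37500)
U = -½ (U = 6*(-¼) - 4*(-¼) = -3/2 + 1 = -½ ≈ -0.50000)
o(y, l) = y + l*y (o(y, l) = l*y + y = y + l*y)
G(V, c) = 3/10 (G(V, c) = -(-1)*(2 + 1)/10 = -(-1)*3/10 = -⅕*(-3/2) = 3/10)
(770 + G(o(C, -4), 57))*(-4786 + 1773) = (770 + 3/10)*(-4786 + 1773) = (7703/10)*(-3013) = -23209139/10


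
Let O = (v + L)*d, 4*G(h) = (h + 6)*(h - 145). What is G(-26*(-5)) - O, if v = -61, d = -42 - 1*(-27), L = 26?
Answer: -1035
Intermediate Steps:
d = -15 (d = -42 + 27 = -15)
G(h) = (-145 + h)*(6 + h)/4 (G(h) = ((h + 6)*(h - 145))/4 = ((6 + h)*(-145 + h))/4 = ((-145 + h)*(6 + h))/4 = (-145 + h)*(6 + h)/4)
O = 525 (O = (-61 + 26)*(-15) = -35*(-15) = 525)
G(-26*(-5)) - O = (-435/2 - (-1807)*(-5)/2 + (-26*(-5))²/4) - 1*525 = (-435/2 - 139/4*130 + (¼)*130²) - 525 = (-435/2 - 9035/2 + (¼)*16900) - 525 = (-435/2 - 9035/2 + 4225) - 525 = -510 - 525 = -1035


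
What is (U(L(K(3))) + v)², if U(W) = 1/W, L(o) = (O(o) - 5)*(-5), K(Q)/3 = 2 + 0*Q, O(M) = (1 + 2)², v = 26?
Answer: 269361/400 ≈ 673.40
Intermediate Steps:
O(M) = 9 (O(M) = 3² = 9)
K(Q) = 6 (K(Q) = 3*(2 + 0*Q) = 3*(2 + 0) = 3*2 = 6)
L(o) = -20 (L(o) = (9 - 5)*(-5) = 4*(-5) = -20)
(U(L(K(3))) + v)² = (1/(-20) + 26)² = (-1/20 + 26)² = (519/20)² = 269361/400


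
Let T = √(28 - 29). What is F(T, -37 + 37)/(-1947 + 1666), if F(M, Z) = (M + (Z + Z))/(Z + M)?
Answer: -1/281 ≈ -0.0035587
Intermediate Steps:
T = I (T = √(-1) = I ≈ 1.0*I)
F(M, Z) = (M + 2*Z)/(M + Z)
F(T, -37 + 37)/(-1947 + 1666) = ((I + 2*(-37 + 37))/(I + (-37 + 37)))/(-1947 + 1666) = ((I + 2*0)/(I + 0))/(-281) = ((I + 0)/I)*(-1/281) = ((-I)*I)*(-1/281) = 1*(-1/281) = -1/281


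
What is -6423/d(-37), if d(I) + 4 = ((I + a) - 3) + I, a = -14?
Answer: 6423/95 ≈ 67.610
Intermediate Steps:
d(I) = -21 + 2*I (d(I) = -4 + (((I - 14) - 3) + I) = -4 + (((-14 + I) - 3) + I) = -4 + ((-17 + I) + I) = -4 + (-17 + 2*I) = -21 + 2*I)
-6423/d(-37) = -6423/(-21 + 2*(-37)) = -6423/(-21 - 74) = -6423/(-95) = -6423*(-1/95) = 6423/95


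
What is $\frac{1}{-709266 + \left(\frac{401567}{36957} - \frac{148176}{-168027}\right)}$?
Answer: $- \frac{2069924613}{1468102833817811} \approx -1.4099 \cdot 10^{-6}$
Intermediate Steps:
$\frac{1}{-709266 + \left(\frac{401567}{36957} - \frac{148176}{-168027}\right)} = \frac{1}{-709266 + \left(401567 \cdot \frac{1}{36957} - - \frac{49392}{56009}\right)} = \frac{1}{-709266 + \left(\frac{401567}{36957} + \frac{49392}{56009}\right)} = \frac{1}{-709266 + \frac{24316746247}{2069924613}} = \frac{1}{- \frac{1468102833817811}{2069924613}} = - \frac{2069924613}{1468102833817811}$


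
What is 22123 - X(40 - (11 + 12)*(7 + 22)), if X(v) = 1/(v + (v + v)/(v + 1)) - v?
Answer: 4205133817/195624 ≈ 21496.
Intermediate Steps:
X(v) = 1/(v + 2*v/(1 + v)) - v (X(v) = 1/(v + (2*v)/(1 + v)) - v = 1/(v + 2*v/(1 + v)) - v)
22123 - X(40 - (11 + 12)*(7 + 22)) = 22123 - (1 + (40 - (11 + 12)*(7 + 22)) - (40 - (11 + 12)*(7 + 22))³ - 3*(40 - (11 + 12)*(7 + 22))²)/((40 - (11 + 12)*(7 + 22))*(3 + (40 - (11 + 12)*(7 + 22)))) = 22123 - (1 + (40 - 23*29) - (40 - 23*29)³ - 3*(40 - 23*29)²)/((40 - 23*29)*(3 + (40 - 23*29))) = 22123 - (1 + (40 - 1*667) - (40 - 1*667)³ - 3*(40 - 1*667)²)/((40 - 1*667)*(3 + (40 - 1*667))) = 22123 - (1 + (40 - 667) - (40 - 667)³ - 3*(40 - 667)²)/((40 - 667)*(3 + (40 - 667))) = 22123 - (1 - 627 - 1*(-627)³ - 3*(-627)²)/((-627)*(3 - 627)) = 22123 - (-1)*(1 - 627 - 1*(-246491883) - 3*393129)/(627*(-624)) = 22123 - (-1)*(-1)*(1 - 627 + 246491883 - 1179387)/(627*624) = 22123 - (-1)*(-1)*245311870/(627*624) = 22123 - 1*122655935/195624 = 22123 - 122655935/195624 = 4205133817/195624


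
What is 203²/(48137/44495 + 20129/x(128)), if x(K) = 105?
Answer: 38505483555/180138848 ≈ 213.75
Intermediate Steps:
203²/(48137/44495 + 20129/x(128)) = 203²/(48137/44495 + 20129/105) = 41209/(48137*(1/44495) + 20129*(1/105)) = 41209/(48137/44495 + 20129/105) = 41209/(180138848/934395) = 41209*(934395/180138848) = 38505483555/180138848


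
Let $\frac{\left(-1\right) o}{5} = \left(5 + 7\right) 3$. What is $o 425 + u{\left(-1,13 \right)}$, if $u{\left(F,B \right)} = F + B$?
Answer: $-76488$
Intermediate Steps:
$u{\left(F,B \right)} = B + F$
$o = -180$ ($o = - 5 \left(5 + 7\right) 3 = - 5 \cdot 12 \cdot 3 = \left(-5\right) 36 = -180$)
$o 425 + u{\left(-1,13 \right)} = \left(-180\right) 425 + \left(13 - 1\right) = -76500 + 12 = -76488$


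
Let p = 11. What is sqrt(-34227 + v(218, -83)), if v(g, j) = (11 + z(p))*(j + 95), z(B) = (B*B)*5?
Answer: I*sqrt(26835) ≈ 163.81*I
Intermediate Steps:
z(B) = 5*B**2 (z(B) = B**2*5 = 5*B**2)
v(g, j) = 58520 + 616*j (v(g, j) = (11 + 5*11**2)*(j + 95) = (11 + 5*121)*(95 + j) = (11 + 605)*(95 + j) = 616*(95 + j) = 58520 + 616*j)
sqrt(-34227 + v(218, -83)) = sqrt(-34227 + (58520 + 616*(-83))) = sqrt(-34227 + (58520 - 51128)) = sqrt(-34227 + 7392) = sqrt(-26835) = I*sqrt(26835)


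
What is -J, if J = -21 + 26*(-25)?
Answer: 671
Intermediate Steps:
J = -671 (J = -21 - 650 = -671)
-J = -1*(-671) = 671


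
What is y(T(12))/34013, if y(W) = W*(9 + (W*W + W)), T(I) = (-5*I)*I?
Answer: -372736080/34013 ≈ -10959.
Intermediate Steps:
T(I) = -5*I**2
y(W) = W*(9 + W + W**2) (y(W) = W*(9 + (W**2 + W)) = W*(9 + (W + W**2)) = W*(9 + W + W**2))
y(T(12))/34013 = ((-5*12**2)*(9 - 5*12**2 + (-5*12**2)**2))/34013 = ((-5*144)*(9 - 5*144 + (-5*144)**2))*(1/34013) = -720*(9 - 720 + (-720)**2)*(1/34013) = -720*(9 - 720 + 518400)*(1/34013) = -720*517689*(1/34013) = -372736080*1/34013 = -372736080/34013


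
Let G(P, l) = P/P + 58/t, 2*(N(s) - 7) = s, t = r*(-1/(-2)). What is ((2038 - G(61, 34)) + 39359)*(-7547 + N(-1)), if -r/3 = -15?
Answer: -4681906504/15 ≈ -3.1213e+8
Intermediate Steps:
r = 45 (r = -3*(-15) = 45)
t = 45/2 (t = 45*(-1/(-2)) = 45*(-1*(-½)) = 45*(½) = 45/2 ≈ 22.500)
N(s) = 7 + s/2
G(P, l) = 161/45 (G(P, l) = P/P + 58/(45/2) = 1 + 58*(2/45) = 1 + 116/45 = 161/45)
((2038 - G(61, 34)) + 39359)*(-7547 + N(-1)) = ((2038 - 1*161/45) + 39359)*(-7547 + (7 + (½)*(-1))) = ((2038 - 161/45) + 39359)*(-7547 + (7 - ½)) = (91549/45 + 39359)*(-7547 + 13/2) = (1862704/45)*(-15081/2) = -4681906504/15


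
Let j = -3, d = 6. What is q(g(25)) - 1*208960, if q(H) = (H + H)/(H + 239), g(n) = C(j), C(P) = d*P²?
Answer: -61225172/293 ≈ -2.0896e+5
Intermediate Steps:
C(P) = 6*P²
g(n) = 54 (g(n) = 6*(-3)² = 6*9 = 54)
q(H) = 2*H/(239 + H) (q(H) = (2*H)/(239 + H) = 2*H/(239 + H))
q(g(25)) - 1*208960 = 2*54/(239 + 54) - 1*208960 = 2*54/293 - 208960 = 2*54*(1/293) - 208960 = 108/293 - 208960 = -61225172/293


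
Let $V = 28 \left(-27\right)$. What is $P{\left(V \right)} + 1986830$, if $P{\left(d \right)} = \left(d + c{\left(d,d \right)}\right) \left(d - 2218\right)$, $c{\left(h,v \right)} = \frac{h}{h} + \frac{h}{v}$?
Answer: $4229226$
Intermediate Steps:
$V = -756$
$c{\left(h,v \right)} = 1 + \frac{h}{v}$
$P{\left(d \right)} = \left(-2218 + d\right) \left(2 + d\right)$ ($P{\left(d \right)} = \left(d + \frac{d + d}{d}\right) \left(d - 2218\right) = \left(d + \frac{2 d}{d}\right) \left(-2218 + d\right) = \left(d + 2\right) \left(-2218 + d\right) = \left(2 + d\right) \left(-2218 + d\right) = \left(-2218 + d\right) \left(2 + d\right)$)
$P{\left(V \right)} + 1986830 = \left(-4436 + \left(-756\right)^{2} - -1675296\right) + 1986830 = \left(-4436 + 571536 + 1675296\right) + 1986830 = 2242396 + 1986830 = 4229226$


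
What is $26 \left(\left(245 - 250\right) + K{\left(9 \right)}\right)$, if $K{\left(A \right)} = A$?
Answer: $104$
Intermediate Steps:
$26 \left(\left(245 - 250\right) + K{\left(9 \right)}\right) = 26 \left(\left(245 - 250\right) + 9\right) = 26 \left(-5 + 9\right) = 26 \cdot 4 = 104$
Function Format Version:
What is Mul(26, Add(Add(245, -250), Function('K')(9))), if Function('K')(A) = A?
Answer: 104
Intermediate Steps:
Mul(26, Add(Add(245, -250), Function('K')(9))) = Mul(26, Add(Add(245, -250), 9)) = Mul(26, Add(-5, 9)) = Mul(26, 4) = 104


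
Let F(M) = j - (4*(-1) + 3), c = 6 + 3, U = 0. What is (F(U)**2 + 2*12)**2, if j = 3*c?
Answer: 652864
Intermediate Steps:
c = 9
j = 27 (j = 3*9 = 27)
F(M) = 28 (F(M) = 27 - (4*(-1) + 3) = 27 - (-4 + 3) = 27 - 1*(-1) = 27 + 1 = 28)
(F(U)**2 + 2*12)**2 = (28**2 + 2*12)**2 = (784 + 24)**2 = 808**2 = 652864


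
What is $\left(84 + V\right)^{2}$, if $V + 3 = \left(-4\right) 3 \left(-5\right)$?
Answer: $19881$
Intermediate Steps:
$V = 57$ ($V = -3 + \left(-4\right) 3 \left(-5\right) = -3 - -60 = -3 + 60 = 57$)
$\left(84 + V\right)^{2} = \left(84 + 57\right)^{2} = 141^{2} = 19881$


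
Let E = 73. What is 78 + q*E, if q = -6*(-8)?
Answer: 3582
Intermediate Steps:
q = 48
78 + q*E = 78 + 48*73 = 78 + 3504 = 3582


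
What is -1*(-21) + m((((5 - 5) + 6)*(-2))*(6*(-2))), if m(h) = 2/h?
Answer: 1513/72 ≈ 21.014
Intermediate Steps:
-1*(-21) + m((((5 - 5) + 6)*(-2))*(6*(-2))) = -1*(-21) + 2/(((((5 - 5) + 6)*(-2))*(6*(-2)))) = 21 + 2/((((0 + 6)*(-2))*(-12))) = 21 + 2/(((6*(-2))*(-12))) = 21 + 2/((-12*(-12))) = 21 + 2/144 = 21 + 2*(1/144) = 21 + 1/72 = 1513/72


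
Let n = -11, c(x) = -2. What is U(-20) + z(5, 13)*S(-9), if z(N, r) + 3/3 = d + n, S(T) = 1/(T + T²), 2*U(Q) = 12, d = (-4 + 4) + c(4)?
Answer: 209/36 ≈ 5.8056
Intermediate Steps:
d = -2 (d = (-4 + 4) - 2 = 0 - 2 = -2)
U(Q) = 6 (U(Q) = (½)*12 = 6)
z(N, r) = -14 (z(N, r) = -1 + (-2 - 11) = -1 - 13 = -14)
U(-20) + z(5, 13)*S(-9) = 6 - 14/((-9)*(1 - 9)) = 6 - (-14)/(9*(-8)) = 6 - (-14)*(-1)/(9*8) = 6 - 14*1/72 = 6 - 7/36 = 209/36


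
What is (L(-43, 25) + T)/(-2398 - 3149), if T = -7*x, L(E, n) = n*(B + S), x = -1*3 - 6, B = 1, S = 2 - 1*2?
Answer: -88/5547 ≈ -0.015864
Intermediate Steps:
S = 0 (S = 2 - 2 = 0)
x = -9 (x = -3 - 6 = -9)
L(E, n) = n (L(E, n) = n*(1 + 0) = n*1 = n)
T = 63 (T = -7*(-9) = 63)
(L(-43, 25) + T)/(-2398 - 3149) = (25 + 63)/(-2398 - 3149) = 88/(-5547) = 88*(-1/5547) = -88/5547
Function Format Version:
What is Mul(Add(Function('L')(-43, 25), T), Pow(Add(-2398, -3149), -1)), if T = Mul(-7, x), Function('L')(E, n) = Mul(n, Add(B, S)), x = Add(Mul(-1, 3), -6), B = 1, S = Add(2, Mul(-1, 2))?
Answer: Rational(-88, 5547) ≈ -0.015864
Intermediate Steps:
S = 0 (S = Add(2, -2) = 0)
x = -9 (x = Add(-3, -6) = -9)
Function('L')(E, n) = n (Function('L')(E, n) = Mul(n, Add(1, 0)) = Mul(n, 1) = n)
T = 63 (T = Mul(-7, -9) = 63)
Mul(Add(Function('L')(-43, 25), T), Pow(Add(-2398, -3149), -1)) = Mul(Add(25, 63), Pow(Add(-2398, -3149), -1)) = Mul(88, Pow(-5547, -1)) = Mul(88, Rational(-1, 5547)) = Rational(-88, 5547)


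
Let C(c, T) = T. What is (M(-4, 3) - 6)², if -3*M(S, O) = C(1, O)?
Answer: 49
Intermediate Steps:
M(S, O) = -O/3
(M(-4, 3) - 6)² = (-⅓*3 - 6)² = (-1 - 6)² = (-7)² = 49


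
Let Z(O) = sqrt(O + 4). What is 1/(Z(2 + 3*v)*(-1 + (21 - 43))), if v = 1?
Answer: -1/69 ≈ -0.014493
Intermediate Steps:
Z(O) = sqrt(4 + O)
1/(Z(2 + 3*v)*(-1 + (21 - 43))) = 1/(sqrt(4 + (2 + 3*1))*(-1 + (21 - 43))) = 1/(sqrt(4 + (2 + 3))*(-1 - 22)) = 1/(sqrt(4 + 5)*(-23)) = 1/(sqrt(9)*(-23)) = 1/(3*(-23)) = 1/(-69) = -1/69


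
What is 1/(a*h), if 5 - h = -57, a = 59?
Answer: 1/3658 ≈ 0.00027337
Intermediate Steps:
h = 62 (h = 5 - 1*(-57) = 5 + 57 = 62)
1/(a*h) = 1/(59*62) = 1/3658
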